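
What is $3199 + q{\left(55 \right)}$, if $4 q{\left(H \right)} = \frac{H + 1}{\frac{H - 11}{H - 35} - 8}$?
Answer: $\frac{92701}{29} \approx 3196.6$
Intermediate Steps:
$q{\left(H \right)} = \frac{1 + H}{4 \left(-8 + \frac{-11 + H}{-35 + H}\right)}$ ($q{\left(H \right)} = \frac{\left(H + 1\right) \frac{1}{\frac{H - 11}{H - 35} - 8}}{4} = \frac{\left(1 + H\right) \frac{1}{\frac{-11 + H}{-35 + H} - 8}}{4} = \frac{\left(1 + H\right) \frac{1}{-8 + \frac{-11 + H}{-35 + H}}}{4} = \frac{\frac{1}{-8 + \frac{-11 + H}{-35 + H}} \left(1 + H\right)}{4} = \frac{1 + H}{4 \left(-8 + \frac{-11 + H}{-35 + H}\right)}$)
$3199 + q{\left(55 \right)} = 3199 + \frac{35 - 55^{2} + 34 \cdot 55}{4 \left(-269 + 7 \cdot 55\right)} = 3199 + \frac{35 - 3025 + 1870}{4 \left(-269 + 385\right)} = 3199 + \frac{35 - 3025 + 1870}{4 \cdot 116} = 3199 + \frac{1}{4} \cdot \frac{1}{116} \left(-1120\right) = 3199 - \frac{70}{29} = \frac{92701}{29}$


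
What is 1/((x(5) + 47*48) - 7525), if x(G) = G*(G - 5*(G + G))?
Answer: -1/5494 ≈ -0.00018202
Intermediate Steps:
x(G) = -9*G² (x(G) = G*(G - 10*G) = G*(-9*G) = -9*G²)
1/((x(5) + 47*48) - 7525) = 1/((-9*5² + 47*48) - 7525) = 1/((-9*25 + 2256) - 7525) = 1/((-225 + 2256) - 7525) = 1/(2031 - 7525) = 1/(-5494) = -1/5494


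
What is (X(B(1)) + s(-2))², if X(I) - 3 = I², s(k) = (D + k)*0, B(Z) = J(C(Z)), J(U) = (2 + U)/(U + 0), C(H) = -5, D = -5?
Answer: 7056/625 ≈ 11.290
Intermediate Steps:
J(U) = (2 + U)/U
B(Z) = ⅗ (B(Z) = (2 - 5)/(-5) = -⅕*(-3) = ⅗)
s(k) = 0 (s(k) = (-5 + k)*0 = 0)
X(I) = 3 + I²
(X(B(1)) + s(-2))² = ((3 + (⅗)²) + 0)² = ((3 + 9/25) + 0)² = (84/25 + 0)² = (84/25)² = 7056/625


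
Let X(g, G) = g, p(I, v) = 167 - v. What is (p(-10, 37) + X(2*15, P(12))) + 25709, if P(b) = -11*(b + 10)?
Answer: 25869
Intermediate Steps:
P(b) = -110 - 11*b (P(b) = -11*(10 + b) = -110 - 11*b)
(p(-10, 37) + X(2*15, P(12))) + 25709 = ((167 - 1*37) + 2*15) + 25709 = ((167 - 37) + 30) + 25709 = (130 + 30) + 25709 = 160 + 25709 = 25869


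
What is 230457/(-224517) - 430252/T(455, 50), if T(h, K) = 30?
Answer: -16100966999/1122585 ≈ -14343.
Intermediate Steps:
230457/(-224517) - 430252/T(455, 50) = 230457/(-224517) - 430252/30 = 230457*(-1/224517) - 430252*1/30 = -76819/74839 - 215126/15 = -16100966999/1122585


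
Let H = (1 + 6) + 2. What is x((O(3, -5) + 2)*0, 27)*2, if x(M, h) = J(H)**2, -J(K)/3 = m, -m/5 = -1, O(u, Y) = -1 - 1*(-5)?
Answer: 450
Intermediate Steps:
O(u, Y) = 4 (O(u, Y) = -1 + 5 = 4)
H = 9 (H = 7 + 2 = 9)
m = 5 (m = -5*(-1) = 5)
J(K) = -15 (J(K) = -3*5 = -15)
x(M, h) = 225 (x(M, h) = (-15)**2 = 225)
x((O(3, -5) + 2)*0, 27)*2 = 225*2 = 450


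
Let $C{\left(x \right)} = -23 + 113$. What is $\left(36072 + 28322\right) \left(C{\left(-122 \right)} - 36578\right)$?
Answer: $-2349608272$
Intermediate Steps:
$C{\left(x \right)} = 90$
$\left(36072 + 28322\right) \left(C{\left(-122 \right)} - 36578\right) = \left(36072 + 28322\right) \left(90 - 36578\right) = 64394 \left(-36488\right) = -2349608272$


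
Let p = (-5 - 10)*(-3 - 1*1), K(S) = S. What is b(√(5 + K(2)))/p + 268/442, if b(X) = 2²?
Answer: 2231/3315 ≈ 0.67300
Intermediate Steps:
p = 60 (p = -15*(-3 - 1) = -15*(-4) = 60)
b(X) = 4
b(√(5 + K(2)))/p + 268/442 = 4/60 + 268/442 = 4*(1/60) + 268*(1/442) = 1/15 + 134/221 = 2231/3315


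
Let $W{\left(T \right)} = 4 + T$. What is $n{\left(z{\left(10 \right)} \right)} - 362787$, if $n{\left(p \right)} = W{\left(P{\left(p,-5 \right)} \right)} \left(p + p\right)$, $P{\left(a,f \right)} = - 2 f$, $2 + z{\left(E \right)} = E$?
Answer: $-362563$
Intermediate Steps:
$z{\left(E \right)} = -2 + E$
$n{\left(p \right)} = 28 p$ ($n{\left(p \right)} = \left(4 - -10\right) \left(p + p\right) = \left(4 + 10\right) 2 p = 14 \cdot 2 p = 28 p$)
$n{\left(z{\left(10 \right)} \right)} - 362787 = 28 \left(-2 + 10\right) - 362787 = 28 \cdot 8 - 362787 = 224 - 362787 = -362563$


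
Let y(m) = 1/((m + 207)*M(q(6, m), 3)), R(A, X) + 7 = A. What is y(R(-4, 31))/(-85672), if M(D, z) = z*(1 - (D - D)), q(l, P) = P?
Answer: -1/50375136 ≈ -1.9851e-8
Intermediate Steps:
R(A, X) = -7 + A
M(D, z) = z (M(D, z) = z*(1 - 1*0) = z*(1 + 0) = z*1 = z)
y(m) = 1/(3*(207 + m)) (y(m) = 1/((m + 207)*3) = (⅓)/(207 + m) = 1/(3*(207 + m)))
y(R(-4, 31))/(-85672) = (1/(3*(207 + (-7 - 4))))/(-85672) = (1/(3*(207 - 11)))*(-1/85672) = ((⅓)/196)*(-1/85672) = ((⅓)*(1/196))*(-1/85672) = (1/588)*(-1/85672) = -1/50375136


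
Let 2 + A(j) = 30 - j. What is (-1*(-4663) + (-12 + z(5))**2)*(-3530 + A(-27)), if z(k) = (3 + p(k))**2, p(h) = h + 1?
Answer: -32748400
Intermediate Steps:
p(h) = 1 + h
A(j) = 28 - j (A(j) = -2 + (30 - j) = 28 - j)
z(k) = (4 + k)**2 (z(k) = (3 + (1 + k))**2 = (4 + k)**2)
(-1*(-4663) + (-12 + z(5))**2)*(-3530 + A(-27)) = (-1*(-4663) + (-12 + (4 + 5)**2)**2)*(-3530 + (28 - 1*(-27))) = (4663 + (-12 + 9**2)**2)*(-3530 + (28 + 27)) = (4663 + (-12 + 81)**2)*(-3530 + 55) = (4663 + 69**2)*(-3475) = (4663 + 4761)*(-3475) = 9424*(-3475) = -32748400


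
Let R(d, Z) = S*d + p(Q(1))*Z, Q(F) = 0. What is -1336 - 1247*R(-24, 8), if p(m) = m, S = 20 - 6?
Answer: 417656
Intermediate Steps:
S = 14
R(d, Z) = 14*d (R(d, Z) = 14*d + 0*Z = 14*d + 0 = 14*d)
-1336 - 1247*R(-24, 8) = -1336 - 17458*(-24) = -1336 - 1247*(-336) = -1336 + 418992 = 417656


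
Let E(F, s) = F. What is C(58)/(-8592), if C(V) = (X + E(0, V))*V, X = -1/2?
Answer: 29/8592 ≈ 0.0033752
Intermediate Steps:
X = -1/2 (X = -1*1/2 = -1/2 ≈ -0.50000)
C(V) = -V/2 (C(V) = (-1/2 + 0)*V = -V/2)
C(58)/(-8592) = -1/2*58/(-8592) = -29*(-1/8592) = 29/8592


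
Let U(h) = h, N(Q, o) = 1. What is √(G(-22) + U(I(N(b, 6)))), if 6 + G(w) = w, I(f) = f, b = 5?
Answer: 3*I*√3 ≈ 5.1962*I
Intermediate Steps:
G(w) = -6 + w
√(G(-22) + U(I(N(b, 6)))) = √((-6 - 22) + 1) = √(-28 + 1) = √(-27) = 3*I*√3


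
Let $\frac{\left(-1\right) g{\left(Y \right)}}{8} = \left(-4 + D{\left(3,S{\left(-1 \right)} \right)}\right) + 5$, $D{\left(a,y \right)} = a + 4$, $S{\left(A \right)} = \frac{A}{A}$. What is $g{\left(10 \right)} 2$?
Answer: $-128$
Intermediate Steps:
$S{\left(A \right)} = 1$
$D{\left(a,y \right)} = 4 + a$
$g{\left(Y \right)} = -64$ ($g{\left(Y \right)} = - 8 \left(\left(-4 + \left(4 + 3\right)\right) + 5\right) = - 8 \left(\left(-4 + 7\right) + 5\right) = - 8 \left(3 + 5\right) = \left(-8\right) 8 = -64$)
$g{\left(10 \right)} 2 = \left(-64\right) 2 = -128$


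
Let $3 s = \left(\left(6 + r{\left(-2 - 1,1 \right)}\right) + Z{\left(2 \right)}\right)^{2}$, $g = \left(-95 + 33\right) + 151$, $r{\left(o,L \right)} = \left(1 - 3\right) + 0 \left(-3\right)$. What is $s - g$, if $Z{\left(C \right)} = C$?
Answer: $-77$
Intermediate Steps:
$r{\left(o,L \right)} = -2$ ($r{\left(o,L \right)} = \left(1 - 3\right) + 0 = -2 + 0 = -2$)
$g = 89$ ($g = -62 + 151 = 89$)
$s = 12$ ($s = \frac{\left(\left(6 - 2\right) + 2\right)^{2}}{3} = \frac{\left(4 + 2\right)^{2}}{3} = \frac{6^{2}}{3} = \frac{1}{3} \cdot 36 = 12$)
$s - g = 12 - 89 = -77$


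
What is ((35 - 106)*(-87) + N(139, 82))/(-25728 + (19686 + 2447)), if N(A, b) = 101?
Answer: -6278/3595 ≈ -1.7463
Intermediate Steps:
((35 - 106)*(-87) + N(139, 82))/(-25728 + (19686 + 2447)) = ((35 - 106)*(-87) + 101)/(-25728 + (19686 + 2447)) = (-71*(-87) + 101)/(-25728 + 22133) = (6177 + 101)/(-3595) = 6278*(-1/3595) = -6278/3595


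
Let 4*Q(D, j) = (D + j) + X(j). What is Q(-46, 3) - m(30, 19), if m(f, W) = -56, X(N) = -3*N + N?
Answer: 175/4 ≈ 43.750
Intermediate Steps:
X(N) = -2*N
Q(D, j) = -j/4 + D/4 (Q(D, j) = ((D + j) - 2*j)/4 = (D - j)/4 = -j/4 + D/4)
Q(-46, 3) - m(30, 19) = (-¼*3 + (¼)*(-46)) - 1*(-56) = (-¾ - 23/2) + 56 = -49/4 + 56 = 175/4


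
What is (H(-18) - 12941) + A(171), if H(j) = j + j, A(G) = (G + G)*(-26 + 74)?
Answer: 3439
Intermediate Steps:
A(G) = 96*G (A(G) = (2*G)*48 = 96*G)
H(j) = 2*j
(H(-18) - 12941) + A(171) = (2*(-18) - 12941) + 96*171 = (-36 - 12941) + 16416 = -12977 + 16416 = 3439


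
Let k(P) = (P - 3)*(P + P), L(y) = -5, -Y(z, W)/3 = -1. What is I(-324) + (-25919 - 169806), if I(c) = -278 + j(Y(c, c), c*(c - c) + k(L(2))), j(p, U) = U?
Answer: -195923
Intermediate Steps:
Y(z, W) = 3 (Y(z, W) = -3*(-1) = 3)
k(P) = 2*P*(-3 + P) (k(P) = (-3 + P)*(2*P) = 2*P*(-3 + P))
I(c) = -198 (I(c) = -278 + (c*(c - c) + 2*(-5)*(-3 - 5)) = -278 + (c*0 + 2*(-5)*(-8)) = -278 + (0 + 80) = -278 + 80 = -198)
I(-324) + (-25919 - 169806) = -198 + (-25919 - 169806) = -198 - 195725 = -195923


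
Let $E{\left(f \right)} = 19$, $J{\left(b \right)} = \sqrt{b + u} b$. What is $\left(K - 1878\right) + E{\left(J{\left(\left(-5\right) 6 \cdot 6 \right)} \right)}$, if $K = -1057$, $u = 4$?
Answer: $-2916$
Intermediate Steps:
$J{\left(b \right)} = b \sqrt{4 + b}$ ($J{\left(b \right)} = \sqrt{b + 4} b = \sqrt{4 + b} b = b \sqrt{4 + b}$)
$\left(K - 1878\right) + E{\left(J{\left(\left(-5\right) 6 \cdot 6 \right)} \right)} = \left(-1057 - 1878\right) + 19 = -2935 + 19 = -2916$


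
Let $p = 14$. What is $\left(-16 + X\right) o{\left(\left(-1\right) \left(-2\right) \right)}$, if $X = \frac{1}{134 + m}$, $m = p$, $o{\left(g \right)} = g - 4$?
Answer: $\frac{2367}{74} \approx 31.986$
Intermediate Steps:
$o{\left(g \right)} = -4 + g$
$m = 14$
$X = \frac{1}{148}$ ($X = \frac{1}{134 + 14} = \frac{1}{148} \approx 0.0067568$)
$\left(-16 + X\right) o{\left(\left(-1\right) \left(-2\right) \right)} = \left(-16 + \frac{1}{148}\right) \left(-4 - -2\right) = - \frac{2367 \left(-4 + 2\right)}{148} = \left(- \frac{2367}{148}\right) \left(-2\right) = \frac{2367}{74}$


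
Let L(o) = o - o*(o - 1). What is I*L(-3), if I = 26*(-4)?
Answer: 1560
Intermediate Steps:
I = -104
L(o) = o - o*(-1 + o)
I*L(-3) = -(-312)*(2 - 1*(-3)) = -(-312)*(2 + 3) = -(-312)*5 = -104*(-15) = 1560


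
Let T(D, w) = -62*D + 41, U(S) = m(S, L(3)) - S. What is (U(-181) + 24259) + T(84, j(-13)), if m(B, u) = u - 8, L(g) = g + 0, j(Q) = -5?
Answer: 19268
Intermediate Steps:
L(g) = g
m(B, u) = -8 + u
U(S) = -5 - S (U(S) = (-8 + 3) - S = -5 - S)
T(D, w) = 41 - 62*D
(U(-181) + 24259) + T(84, j(-13)) = ((-5 - 1*(-181)) + 24259) + (41 - 62*84) = ((-5 + 181) + 24259) + (41 - 5208) = (176 + 24259) - 5167 = 24435 - 5167 = 19268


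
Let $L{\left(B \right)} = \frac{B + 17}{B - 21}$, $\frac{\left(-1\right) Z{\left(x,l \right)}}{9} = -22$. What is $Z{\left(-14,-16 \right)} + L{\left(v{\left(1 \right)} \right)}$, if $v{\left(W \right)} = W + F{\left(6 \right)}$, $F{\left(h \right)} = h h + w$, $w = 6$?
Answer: $\frac{2208}{11} \approx 200.73$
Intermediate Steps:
$Z{\left(x,l \right)} = 198$ ($Z{\left(x,l \right)} = \left(-9\right) \left(-22\right) = 198$)
$F{\left(h \right)} = 6 + h^{2}$ ($F{\left(h \right)} = h h + 6 = h^{2} + 6 = 6 + h^{2}$)
$v{\left(W \right)} = 42 + W$ ($v{\left(W \right)} = W + \left(6 + 6^{2}\right) = W + \left(6 + 36\right) = W + 42 = 42 + W$)
$L{\left(B \right)} = \frac{17 + B}{-21 + B}$
$Z{\left(-14,-16 \right)} + L{\left(v{\left(1 \right)} \right)} = 198 + \frac{17 + \left(42 + 1\right)}{-21 + \left(42 + 1\right)} = 198 + \frac{17 + 43}{-21 + 43} = 198 + \frac{1}{22} \cdot 60 = 198 + \frac{30}{11} = \frac{2208}{11}$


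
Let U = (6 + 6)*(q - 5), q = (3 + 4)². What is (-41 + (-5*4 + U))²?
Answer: 218089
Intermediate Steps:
q = 49 (q = 7² = 49)
U = 528 (U = (6 + 6)*(49 - 5) = 12*44 = 528)
(-41 + (-5*4 + U))² = (-41 + (-5*4 + 528))² = (-41 + (-20 + 528))² = (-41 + 508)² = 467² = 218089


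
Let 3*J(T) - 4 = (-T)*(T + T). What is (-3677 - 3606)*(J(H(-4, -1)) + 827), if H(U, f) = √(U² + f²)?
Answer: -5950211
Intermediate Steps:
J(T) = 4/3 - 2*T²/3 (J(T) = 4/3 + ((-T)*(T + T))/3 = 4/3 + ((-T)*(2*T))/3 = 4/3 + (-2*T²)/3 = 4/3 - 2*T²/3)
(-3677 - 3606)*(J(H(-4, -1)) + 827) = (-3677 - 3606)*((4/3 - 2*(√((-4)² + (-1)²))²/3) + 827) = -7283*((4/3 - 2*(√(16 + 1))²/3) + 827) = -7283*((4/3 - 2*(√17)²/3) + 827) = -7283*((4/3 - ⅔*17) + 827) = -7283*((4/3 - 34/3) + 827) = -7283*(-10 + 827) = -7283*817 = -5950211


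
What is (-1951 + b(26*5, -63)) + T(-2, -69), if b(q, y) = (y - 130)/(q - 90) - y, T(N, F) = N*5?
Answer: -76113/40 ≈ -1902.8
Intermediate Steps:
T(N, F) = 5*N
b(q, y) = -y + (-130 + y)/(-90 + q) (b(q, y) = (-130 + y)/(-90 + q) - y = -y + (-130 + y)/(-90 + q))
(-1951 + b(26*5, -63)) + T(-2, -69) = (-1951 + (-130 + 91*(-63) - 1*26*5*(-63))/(-90 + 26*5)) + 5*(-2) = (-1951 + (-130 - 5733 - 1*130*(-63))/(-90 + 130)) - 10 = (-1951 + (-130 - 5733 + 8190)/40) - 10 = (-1951 + (1/40)*2327) - 10 = (-1951 + 2327/40) - 10 = -75713/40 - 10 = -76113/40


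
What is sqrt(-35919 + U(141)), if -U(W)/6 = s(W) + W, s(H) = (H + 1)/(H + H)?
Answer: I*sqrt(81220559)/47 ≈ 191.75*I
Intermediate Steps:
s(H) = (1 + H)/(2*H) (s(H) = (1 + H)/((2*H)) = (1 + H)*(1/(2*H)) = (1 + H)/(2*H))
U(W) = -6*W - 3*(1 + W)/W (U(W) = -6*((1 + W)/(2*W) + W) = -6*(W + (1 + W)/(2*W)) = -6*W - 3*(1 + W)/W)
sqrt(-35919 + U(141)) = sqrt(-35919 + (-3 - 6*141 - 3/141)) = sqrt(-35919 + (-3 - 846 - 3*1/141)) = sqrt(-35919 + (-3 - 846 - 1/47)) = sqrt(-35919 - 39904/47) = sqrt(-1728097/47) = I*sqrt(81220559)/47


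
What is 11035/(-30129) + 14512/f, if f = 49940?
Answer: -2587633/34196415 ≈ -0.075670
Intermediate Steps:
11035/(-30129) + 14512/f = 11035/(-30129) + 14512/49940 = 11035*(-1/30129) + 14512*(1/49940) = -11035/30129 + 3628/12485 = -2587633/34196415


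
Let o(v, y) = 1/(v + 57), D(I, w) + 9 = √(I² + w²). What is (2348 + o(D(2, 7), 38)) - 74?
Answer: 5118822/2251 - √53/2251 ≈ 2274.0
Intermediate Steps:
D(I, w) = -9 + √(I² + w²)
o(v, y) = 1/(57 + v)
(2348 + o(D(2, 7), 38)) - 74 = (2348 + 1/(57 + (-9 + √(2² + 7²)))) - 74 = (2348 + 1/(57 + (-9 + √(4 + 49)))) - 74 = (2348 + 1/(57 + (-9 + √53))) - 74 = (2348 + 1/(48 + √53)) - 74 = 2274 + 1/(48 + √53)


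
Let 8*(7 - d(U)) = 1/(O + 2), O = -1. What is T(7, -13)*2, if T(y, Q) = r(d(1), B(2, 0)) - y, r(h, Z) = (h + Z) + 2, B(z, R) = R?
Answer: 15/4 ≈ 3.7500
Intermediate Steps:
d(U) = 55/8 (d(U) = 7 - 1/(8*(-1 + 2)) = 7 - 1/8/1 = 7 - 1/8*1 = 7 - 1/8 = 55/8)
r(h, Z) = 2 + Z + h (r(h, Z) = (Z + h) + 2 = 2 + Z + h)
T(y, Q) = 71/8 - y (T(y, Q) = (2 + 0 + 55/8) - y = 71/8 - y)
T(7, -13)*2 = (71/8 - 1*7)*2 = (71/8 - 7)*2 = (15/8)*2 = 15/4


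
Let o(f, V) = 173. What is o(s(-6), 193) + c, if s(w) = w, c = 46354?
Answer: 46527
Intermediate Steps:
o(s(-6), 193) + c = 173 + 46354 = 46527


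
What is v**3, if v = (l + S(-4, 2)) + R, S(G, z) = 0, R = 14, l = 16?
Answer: 27000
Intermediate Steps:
v = 30 (v = (16 + 0) + 14 = 16 + 14 = 30)
v**3 = 30**3 = 27000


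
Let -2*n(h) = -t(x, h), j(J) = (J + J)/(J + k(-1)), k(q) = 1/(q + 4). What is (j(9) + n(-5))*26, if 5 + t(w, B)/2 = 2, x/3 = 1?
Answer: -195/7 ≈ -27.857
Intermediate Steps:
x = 3 (x = 3*1 = 3)
k(q) = 1/(4 + q)
t(w, B) = -6 (t(w, B) = -10 + 2*2 = -10 + 4 = -6)
j(J) = 2*J/(⅓ + J) (j(J) = (J + J)/(J + 1/(4 - 1)) = (2*J)/(J + 1/3) = (2*J)/(J + ⅓) = (2*J)/(⅓ + J) = 2*J/(⅓ + J))
n(h) = -3 (n(h) = -(-1)*(-6)/2 = -½*6 = -3)
(j(9) + n(-5))*26 = (6*9/(1 + 3*9) - 3)*26 = (6*9/(1 + 27) - 3)*26 = (6*9/28 - 3)*26 = (6*9*(1/28) - 3)*26 = (27/14 - 3)*26 = -15/14*26 = -195/7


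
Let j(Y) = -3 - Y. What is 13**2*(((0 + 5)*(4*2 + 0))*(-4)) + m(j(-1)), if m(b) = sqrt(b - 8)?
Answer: -27040 + I*sqrt(10) ≈ -27040.0 + 3.1623*I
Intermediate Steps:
m(b) = sqrt(-8 + b)
13**2*(((0 + 5)*(4*2 + 0))*(-4)) + m(j(-1)) = 13**2*(((0 + 5)*(4*2 + 0))*(-4)) + sqrt(-8 + (-3 - 1*(-1))) = 169*((5*(8 + 0))*(-4)) + sqrt(-8 + (-3 + 1)) = 169*((5*8)*(-4)) + sqrt(-8 - 2) = 169*(40*(-4)) + sqrt(-10) = 169*(-160) + I*sqrt(10) = -27040 + I*sqrt(10)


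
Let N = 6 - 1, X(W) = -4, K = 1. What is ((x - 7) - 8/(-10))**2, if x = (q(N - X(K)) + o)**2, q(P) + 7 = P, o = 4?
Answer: 22201/25 ≈ 888.04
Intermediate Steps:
N = 5
q(P) = -7 + P
x = 36 (x = ((-7 + (5 - 1*(-4))) + 4)**2 = ((-7 + (5 + 4)) + 4)**2 = ((-7 + 9) + 4)**2 = (2 + 4)**2 = 6**2 = 36)
((x - 7) - 8/(-10))**2 = ((36 - 7) - 8/(-10))**2 = (29 - 8*(-1/10))**2 = (29 + 4/5)**2 = (149/5)**2 = 22201/25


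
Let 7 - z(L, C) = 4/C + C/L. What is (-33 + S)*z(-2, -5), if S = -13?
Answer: -1219/5 ≈ -243.80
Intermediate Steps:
z(L, C) = 7 - 4/C - C/L (z(L, C) = 7 - (4/C + C/L) = 7 + (-4/C - C/L) = 7 - 4/C - C/L)
(-33 + S)*z(-2, -5) = (-33 - 13)*(7 - 4/(-5) - 1*(-5)/(-2)) = -46*(7 - 4*(-1/5) - 1*(-5)*(-1/2)) = -46*(7 + 4/5 - 5/2) = -46*53/10 = -1219/5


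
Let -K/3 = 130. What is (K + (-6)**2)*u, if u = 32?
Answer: -11328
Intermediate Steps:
K = -390 (K = -3*130 = -390)
(K + (-6)**2)*u = (-390 + (-6)**2)*32 = (-390 + 36)*32 = -354*32 = -11328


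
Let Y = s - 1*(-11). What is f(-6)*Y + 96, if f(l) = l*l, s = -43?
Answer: -1056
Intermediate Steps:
Y = -32 (Y = -43 - 1*(-11) = -43 + 11 = -32)
f(l) = l²
f(-6)*Y + 96 = (-6)²*(-32) + 96 = 36*(-32) + 96 = -1152 + 96 = -1056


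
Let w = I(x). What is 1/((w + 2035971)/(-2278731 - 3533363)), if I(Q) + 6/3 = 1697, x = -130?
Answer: -2906047/1018833 ≈ -2.8523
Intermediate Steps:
I(Q) = 1695 (I(Q) = -2 + 1697 = 1695)
w = 1695
1/((w + 2035971)/(-2278731 - 3533363)) = 1/((1695 + 2035971)/(-2278731 - 3533363)) = 1/(2037666/(-5812094)) = 1/(2037666*(-1/5812094)) = 1/(-1018833/2906047) = -2906047/1018833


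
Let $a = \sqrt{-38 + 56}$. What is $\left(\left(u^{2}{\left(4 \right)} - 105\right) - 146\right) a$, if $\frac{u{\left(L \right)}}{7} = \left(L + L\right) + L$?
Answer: $20415 \sqrt{2} \approx 28871.0$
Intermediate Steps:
$a = 3 \sqrt{2}$ ($a = \sqrt{18} = 3 \sqrt{2} \approx 4.2426$)
$u{\left(L \right)} = 21 L$ ($u{\left(L \right)} = 7 \left(\left(L + L\right) + L\right) = 7 \left(2 L + L\right) = 7 \cdot 3 L = 21 L$)
$\left(\left(u^{2}{\left(4 \right)} - 105\right) - 146\right) a = \left(\left(\left(21 \cdot 4\right)^{2} - 105\right) - 146\right) 3 \sqrt{2} = \left(\left(84^{2} - 105\right) - 146\right) 3 \sqrt{2} = \left(\left(7056 - 105\right) - 146\right) 3 \sqrt{2} = \left(6951 - 146\right) 3 \sqrt{2} = 6805 \cdot 3 \sqrt{2} = 20415 \sqrt{2}$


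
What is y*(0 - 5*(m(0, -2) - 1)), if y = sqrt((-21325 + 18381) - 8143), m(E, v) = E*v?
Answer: 5*I*sqrt(11087) ≈ 526.47*I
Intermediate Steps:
y = I*sqrt(11087) (y = sqrt(-2944 - 8143) = sqrt(-11087) = I*sqrt(11087) ≈ 105.29*I)
y*(0 - 5*(m(0, -2) - 1)) = (I*sqrt(11087))*(0 - 5*(0*(-2) - 1)) = (I*sqrt(11087))*(0 - 5*(0 - 1)) = (I*sqrt(11087))*(0 - 5*(-1)) = (I*sqrt(11087))*(0 + 5) = (I*sqrt(11087))*5 = 5*I*sqrt(11087)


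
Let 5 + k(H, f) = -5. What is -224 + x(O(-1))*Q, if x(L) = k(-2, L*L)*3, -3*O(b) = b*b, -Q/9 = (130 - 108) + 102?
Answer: 33256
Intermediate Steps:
k(H, f) = -10 (k(H, f) = -5 - 5 = -10)
Q = -1116 (Q = -9*((130 - 108) + 102) = -9*(22 + 102) = -9*124 = -1116)
O(b) = -b**2/3 (O(b) = -b*b/3 = -b**2/3)
x(L) = -30 (x(L) = -10*3 = -30)
-224 + x(O(-1))*Q = -224 - 30*(-1116) = -224 + 33480 = 33256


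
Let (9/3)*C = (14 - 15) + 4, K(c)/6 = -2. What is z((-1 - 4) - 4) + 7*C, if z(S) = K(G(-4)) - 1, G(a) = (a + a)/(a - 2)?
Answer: -6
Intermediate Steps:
G(a) = 2*a/(-2 + a) (G(a) = (2*a)/(-2 + a) = 2*a/(-2 + a))
K(c) = -12 (K(c) = 6*(-2) = -12)
C = 1 (C = ((14 - 15) + 4)/3 = (-1 + 4)/3 = (⅓)*3 = 1)
z(S) = -13 (z(S) = -12 - 1 = -13)
z((-1 - 4) - 4) + 7*C = -13 + 7*1 = -13 + 7 = -6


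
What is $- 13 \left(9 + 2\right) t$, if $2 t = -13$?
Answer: $\frac{1859}{2} \approx 929.5$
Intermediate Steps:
$t = - \frac{13}{2}$ ($t = \frac{1}{2} \left(-13\right) = - \frac{13}{2} \approx -6.5$)
$- 13 \left(9 + 2\right) t = - \frac{13 \left(9 + 2\right) \left(-13\right)}{2} = - \frac{13 \cdot 11 \left(-13\right)}{2} = - \frac{143 \left(-13\right)}{2} = \left(-1\right) \left(- \frac{1859}{2}\right) = \frac{1859}{2}$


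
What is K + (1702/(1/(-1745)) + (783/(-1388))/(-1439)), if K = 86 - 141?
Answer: -5932165919157/1997332 ≈ -2.9700e+6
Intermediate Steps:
K = -55
K + (1702/(1/(-1745)) + (783/(-1388))/(-1439)) = -55 + (1702/(1/(-1745)) + (783/(-1388))/(-1439)) = -55 + (1702/(-1/1745) + (783*(-1/1388))*(-1/1439)) = -55 + (1702*(-1745) - 783/1388*(-1/1439)) = -55 + (-2969990 + 783/1997332) = -55 - 5932056065897/1997332 = -5932165919157/1997332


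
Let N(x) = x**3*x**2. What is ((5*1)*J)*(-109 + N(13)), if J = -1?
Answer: -1855920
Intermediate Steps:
N(x) = x**5
((5*1)*J)*(-109 + N(13)) = ((5*1)*(-1))*(-109 + 13**5) = (5*(-1))*(-109 + 371293) = -5*371184 = -1855920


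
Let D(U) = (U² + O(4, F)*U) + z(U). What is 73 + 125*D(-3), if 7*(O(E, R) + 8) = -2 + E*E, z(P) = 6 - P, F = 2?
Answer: 4573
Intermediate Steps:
O(E, R) = -58/7 + E²/7 (O(E, R) = -8 + (-2 + E*E)/7 = -8 + (-2 + E²)/7 = -8 + (-2/7 + E²/7) = -58/7 + E²/7)
D(U) = 6 + U² - 7*U (D(U) = (U² + (-58/7 + (⅐)*4²)*U) + (6 - U) = (U² + (-58/7 + (⅐)*16)*U) + (6 - U) = (U² + (-58/7 + 16/7)*U) + (6 - U) = (U² - 6*U) + (6 - U) = 6 + U² - 7*U)
73 + 125*D(-3) = 73 + 125*(6 + (-3)² - 7*(-3)) = 73 + 125*(6 + 9 + 21) = 73 + 125*36 = 73 + 4500 = 4573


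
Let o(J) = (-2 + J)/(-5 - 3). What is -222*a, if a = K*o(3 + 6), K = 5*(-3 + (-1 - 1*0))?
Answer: -3885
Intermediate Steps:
K = -20 (K = 5*(-3 + (-1 + 0)) = 5*(-3 - 1) = 5*(-4) = -20)
o(J) = 1/4 - J/8 (o(J) = (-2 + J)/(-8) = (-2 + J)*(-1/8) = 1/4 - J/8)
a = 35/2 (a = -20*(1/4 - (3 + 6)/8) = -20*(1/4 - 1/8*9) = -20*(1/4 - 9/8) = -20*(-7/8) = 35/2 ≈ 17.500)
-222*a = -222*35/2 = -3885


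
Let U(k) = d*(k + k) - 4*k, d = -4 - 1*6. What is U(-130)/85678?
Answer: 1560/42839 ≈ 0.036415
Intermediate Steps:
d = -10 (d = -4 - 6 = -10)
U(k) = -24*k (U(k) = -10*(k + k) - 4*k = -20*k - 4*k = -24*k)
U(-130)/85678 = -24*(-130)/85678 = 3120*(1/85678) = 1560/42839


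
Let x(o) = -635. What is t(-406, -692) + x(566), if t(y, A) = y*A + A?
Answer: 279625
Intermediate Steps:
t(y, A) = A + A*y (t(y, A) = A*y + A = A + A*y)
t(-406, -692) + x(566) = -692*(1 - 406) - 635 = -692*(-405) - 635 = 280260 - 635 = 279625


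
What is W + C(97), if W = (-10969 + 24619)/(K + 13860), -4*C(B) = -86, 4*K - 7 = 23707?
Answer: 1756411/79154 ≈ 22.190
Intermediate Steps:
K = 11857/2 (K = 7/4 + (¼)*23707 = 7/4 + 23707/4 = 11857/2 ≈ 5928.5)
C(B) = 43/2 (C(B) = -¼*(-86) = 43/2)
W = 27300/39577 (W = (-10969 + 24619)/(11857/2 + 13860) = 13650/(39577/2) = 13650*(2/39577) = 27300/39577 ≈ 0.68979)
W + C(97) = 27300/39577 + 43/2 = 1756411/79154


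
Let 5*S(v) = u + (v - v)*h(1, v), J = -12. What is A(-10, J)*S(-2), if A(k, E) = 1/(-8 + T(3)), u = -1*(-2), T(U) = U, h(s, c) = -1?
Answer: -2/25 ≈ -0.080000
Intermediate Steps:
u = 2
S(v) = ⅖ (S(v) = (2 + (v - v)*(-1))/5 = (2 + 0*(-1))/5 = (2 + 0)/5 = (⅕)*2 = ⅖)
A(k, E) = -⅕ (A(k, E) = 1/(-8 + 3) = 1/(-5) = -⅕)
A(-10, J)*S(-2) = -⅕*⅖ = -2/25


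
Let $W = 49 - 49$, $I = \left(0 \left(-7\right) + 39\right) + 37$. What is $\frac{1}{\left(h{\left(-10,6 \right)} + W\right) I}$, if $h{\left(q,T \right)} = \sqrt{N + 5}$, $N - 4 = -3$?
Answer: $\frac{\sqrt{6}}{456} \approx 0.0053717$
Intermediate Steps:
$N = 1$ ($N = 4 - 3 = 1$)
$h{\left(q,T \right)} = \sqrt{6}$ ($h{\left(q,T \right)} = \sqrt{1 + 5} = \sqrt{6}$)
$I = 76$ ($I = \left(0 + 39\right) + 37 = 39 + 37 = 76$)
$W = 0$ ($W = 49 - 49 = 0$)
$\frac{1}{\left(h{\left(-10,6 \right)} + W\right) I} = \frac{1}{\left(\sqrt{6} + 0\right) 76} = \frac{1}{\sqrt{6} \cdot 76} = \frac{1}{76 \sqrt{6}} = \frac{\sqrt{6}}{456}$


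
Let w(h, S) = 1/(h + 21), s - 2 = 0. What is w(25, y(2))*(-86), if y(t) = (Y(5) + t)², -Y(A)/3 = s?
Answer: -43/23 ≈ -1.8696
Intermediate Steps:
s = 2 (s = 2 + 0 = 2)
Y(A) = -6 (Y(A) = -3*2 = -6)
y(t) = (-6 + t)²
w(h, S) = 1/(21 + h)
w(25, y(2))*(-86) = -86/(21 + 25) = -86/46 = (1/46)*(-86) = -43/23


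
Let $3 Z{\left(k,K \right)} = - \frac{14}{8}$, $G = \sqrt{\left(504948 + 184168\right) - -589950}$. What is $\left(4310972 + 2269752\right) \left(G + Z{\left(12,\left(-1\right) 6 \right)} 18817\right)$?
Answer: $- \frac{216701596139}{3} + 6580724 \sqrt{1279066} \approx -6.4791 \cdot 10^{10}$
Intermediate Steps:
$G = \sqrt{1279066}$ ($G = \sqrt{689116 + 589950} = \sqrt{1279066} \approx 1131.0$)
$Z{\left(k,K \right)} = - \frac{7}{12}$ ($Z{\left(k,K \right)} = \frac{\left(-14\right) \frac{1}{8}}{3} = \frac{1}{3} \left(- \frac{7}{4}\right) = - \frac{7}{12}$)
$\left(4310972 + 2269752\right) \left(G + Z{\left(12,\left(-1\right) 6 \right)} 18817\right) = \left(4310972 + 2269752\right) \left(\sqrt{1279066} - \frac{131719}{12}\right) = 6580724 \left(\sqrt{1279066} - \frac{131719}{12}\right) = 6580724 \left(- \frac{131719}{12} + \sqrt{1279066}\right) = - \frac{216701596139}{3} + 6580724 \sqrt{1279066}$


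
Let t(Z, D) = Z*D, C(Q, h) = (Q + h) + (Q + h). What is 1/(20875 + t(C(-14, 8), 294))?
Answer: 1/17347 ≈ 5.7647e-5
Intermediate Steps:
C(Q, h) = 2*Q + 2*h
t(Z, D) = D*Z
1/(20875 + t(C(-14, 8), 294)) = 1/(20875 + 294*(2*(-14) + 2*8)) = 1/(20875 + 294*(-28 + 16)) = 1/(20875 + 294*(-12)) = 1/(20875 - 3528) = 1/17347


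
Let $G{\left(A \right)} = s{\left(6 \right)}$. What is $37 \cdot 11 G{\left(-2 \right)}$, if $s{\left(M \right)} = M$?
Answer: $2442$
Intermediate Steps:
$G{\left(A \right)} = 6$
$37 \cdot 11 G{\left(-2 \right)} = 37 \cdot 11 \cdot 6 = 407 \cdot 6 = 2442$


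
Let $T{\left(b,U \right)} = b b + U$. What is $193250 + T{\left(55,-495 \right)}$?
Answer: $195780$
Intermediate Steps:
$T{\left(b,U \right)} = U + b^{2}$ ($T{\left(b,U \right)} = b^{2} + U = U + b^{2}$)
$193250 + T{\left(55,-495 \right)} = 193250 - \left(495 - 55^{2}\right) = 193250 + \left(-495 + 3025\right) = 193250 + 2530 = 195780$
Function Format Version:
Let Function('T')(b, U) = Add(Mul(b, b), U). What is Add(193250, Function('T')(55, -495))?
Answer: 195780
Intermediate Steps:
Function('T')(b, U) = Add(U, Pow(b, 2)) (Function('T')(b, U) = Add(Pow(b, 2), U) = Add(U, Pow(b, 2)))
Add(193250, Function('T')(55, -495)) = Add(193250, Add(-495, Pow(55, 2))) = Add(193250, Add(-495, 3025)) = Add(193250, 2530) = 195780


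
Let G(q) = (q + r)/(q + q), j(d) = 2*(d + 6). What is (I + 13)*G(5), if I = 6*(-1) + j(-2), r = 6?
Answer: 33/2 ≈ 16.500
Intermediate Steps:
j(d) = 12 + 2*d (j(d) = 2*(6 + d) = 12 + 2*d)
G(q) = (6 + q)/(2*q) (G(q) = (q + 6)/(q + q) = (6 + q)/((2*q)) = (6 + q)*(1/(2*q)) = (6 + q)/(2*q))
I = 2 (I = 6*(-1) + (12 + 2*(-2)) = -6 + (12 - 4) = -6 + 8 = 2)
(I + 13)*G(5) = (2 + 13)*((½)*(6 + 5)/5) = 15*((½)*(⅕)*11) = 15*(11/10) = 33/2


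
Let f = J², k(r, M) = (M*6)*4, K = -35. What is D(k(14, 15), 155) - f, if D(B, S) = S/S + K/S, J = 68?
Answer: -143320/31 ≈ -4623.2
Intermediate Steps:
k(r, M) = 24*M (k(r, M) = (6*M)*4 = 24*M)
D(B, S) = 1 - 35/S (D(B, S) = S/S - 35/S = 1 - 35/S)
f = 4624 (f = 68² = 4624)
D(k(14, 15), 155) - f = (-35 + 155)/155 - 1*4624 = (1/155)*120 - 4624 = 24/31 - 4624 = -143320/31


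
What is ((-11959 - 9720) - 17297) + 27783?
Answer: -11193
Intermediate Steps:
((-11959 - 9720) - 17297) + 27783 = (-21679 - 17297) + 27783 = -38976 + 27783 = -11193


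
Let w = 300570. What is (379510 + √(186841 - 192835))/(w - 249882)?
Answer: 189755/25344 + I*√74/5632 ≈ 7.4872 + 0.0015274*I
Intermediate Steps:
(379510 + √(186841 - 192835))/(w - 249882) = (379510 + √(186841 - 192835))/(300570 - 249882) = (379510 + √(-5994))/50688 = (379510 + 9*I*√74)*(1/50688) = 189755/25344 + I*√74/5632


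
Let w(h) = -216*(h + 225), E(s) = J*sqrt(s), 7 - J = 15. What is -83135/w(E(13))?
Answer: 2078375/1195032 + 83135*sqrt(13)/1344411 ≈ 1.9621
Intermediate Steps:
J = -8 (J = 7 - 1*15 = 7 - 15 = -8)
E(s) = -8*sqrt(s)
w(h) = -48600 - 216*h (w(h) = -216*(225 + h) = -48600 - 216*h)
-83135/w(E(13)) = -83135/(-48600 - (-1728)*sqrt(13)) = -83135/(-48600 + 1728*sqrt(13))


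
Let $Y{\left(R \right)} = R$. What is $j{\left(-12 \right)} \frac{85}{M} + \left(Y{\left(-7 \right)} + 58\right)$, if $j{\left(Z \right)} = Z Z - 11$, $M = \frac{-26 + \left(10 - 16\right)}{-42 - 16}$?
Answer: $\frac{328661}{16} \approx 20541.0$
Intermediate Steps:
$M = \frac{16}{29}$ ($M = \frac{-26 + \left(10 - 16\right)}{-58} = \left(-26 - 6\right) \left(- \frac{1}{58}\right) = \left(-32\right) \left(- \frac{1}{58}\right) = \frac{16}{29} \approx 0.55172$)
$j{\left(Z \right)} = -11 + Z^{2}$ ($j{\left(Z \right)} = Z^{2} - 11 = -11 + Z^{2}$)
$j{\left(-12 \right)} \frac{85}{M} + \left(Y{\left(-7 \right)} + 58\right) = \left(-11 + \left(-12\right)^{2}\right) \frac{85}{\frac{16}{29}} + \left(-7 + 58\right) = \left(-11 + 144\right) 85 \cdot \frac{29}{16} + 51 = 133 \cdot \frac{2465}{16} + 51 = \frac{327845}{16} + 51 = \frac{328661}{16}$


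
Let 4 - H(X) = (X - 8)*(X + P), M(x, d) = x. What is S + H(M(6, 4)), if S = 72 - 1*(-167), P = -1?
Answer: 253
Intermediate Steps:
H(X) = 4 - (-1 + X)*(-8 + X) (H(X) = 4 - (X - 8)*(X - 1) = 4 - (-8 + X)*(-1 + X) = 4 - (-1 + X)*(-8 + X))
S = 239 (S = 72 + 167 = 239)
S + H(M(6, 4)) = 239 + (-4 - 1*6² + 9*6) = 239 + (-4 - 1*36 + 54) = 239 + (-4 - 36 + 54) = 239 + 14 = 253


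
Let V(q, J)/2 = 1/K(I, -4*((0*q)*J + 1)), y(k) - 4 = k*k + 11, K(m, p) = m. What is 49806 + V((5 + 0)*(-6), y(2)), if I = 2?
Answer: 49807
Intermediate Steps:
y(k) = 15 + k² (y(k) = 4 + (k*k + 11) = 4 + (k² + 11) = 4 + (11 + k²) = 15 + k²)
V(q, J) = 1 (V(q, J) = 2/2 = 2*(½) = 1)
49806 + V((5 + 0)*(-6), y(2)) = 49806 + 1 = 49807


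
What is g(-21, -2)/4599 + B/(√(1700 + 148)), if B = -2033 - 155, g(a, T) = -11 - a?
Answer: 10/4599 - 547*√462/231 ≈ -50.895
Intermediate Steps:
B = -2188
g(-21, -2)/4599 + B/(√(1700 + 148)) = (-11 - 1*(-21))/4599 - 2188/√(1700 + 148) = (-11 + 21)*(1/4599) - 2188*√462/924 = 10*(1/4599) - 2188*√462/924 = 10/4599 - 547*√462/231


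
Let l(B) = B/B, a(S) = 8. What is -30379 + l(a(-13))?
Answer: -30378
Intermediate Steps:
l(B) = 1
-30379 + l(a(-13)) = -30379 + 1 = -30378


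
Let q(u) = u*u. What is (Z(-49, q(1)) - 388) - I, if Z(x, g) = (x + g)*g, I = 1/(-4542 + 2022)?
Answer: -1098719/2520 ≈ -436.00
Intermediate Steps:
q(u) = u²
I = -1/2520 (I = 1/(-2520) = -1/2520 ≈ -0.00039683)
Z(x, g) = g*(g + x) (Z(x, g) = (g + x)*g = g*(g + x))
(Z(-49, q(1)) - 388) - I = (1²*(1² - 49) - 388) - 1*(-1/2520) = (1*(1 - 49) - 388) + 1/2520 = (1*(-48) - 388) + 1/2520 = (-48 - 388) + 1/2520 = -436 + 1/2520 = -1098719/2520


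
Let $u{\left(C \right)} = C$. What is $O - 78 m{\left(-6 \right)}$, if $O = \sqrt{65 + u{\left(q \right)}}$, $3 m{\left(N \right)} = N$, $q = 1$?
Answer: $156 + \sqrt{66} \approx 164.12$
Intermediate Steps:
$m{\left(N \right)} = \frac{N}{3}$
$O = \sqrt{66}$ ($O = \sqrt{65 + 1} = \sqrt{66} \approx 8.124$)
$O - 78 m{\left(-6 \right)} = \sqrt{66} - 78 \cdot \frac{1}{3} \left(-6\right) = \sqrt{66} - -156 = \sqrt{66} + 156 = 156 + \sqrt{66}$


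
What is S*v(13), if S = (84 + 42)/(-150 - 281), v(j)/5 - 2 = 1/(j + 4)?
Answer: -22050/7327 ≈ -3.0094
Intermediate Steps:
v(j) = 10 + 5/(4 + j) (v(j) = 10 + 5/(j + 4) = 10 + 5/(4 + j))
S = -126/431 (S = 126/(-431) = 126*(-1/431) = -126/431 ≈ -0.29234)
S*v(13) = -630*(9 + 2*13)/(431*(4 + 13)) = -630*(9 + 26)/(431*17) = -630*35/(431*17) = -126/431*175/17 = -22050/7327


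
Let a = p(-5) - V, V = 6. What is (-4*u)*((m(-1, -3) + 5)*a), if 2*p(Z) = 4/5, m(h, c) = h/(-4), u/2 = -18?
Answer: -21168/5 ≈ -4233.6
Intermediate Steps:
u = -36 (u = 2*(-18) = -36)
m(h, c) = -h/4 (m(h, c) = h*(-¼) = -h/4)
p(Z) = ⅖ (p(Z) = (4/5)/2 = (4*(⅕))/2 = (½)*(⅘) = ⅖)
a = -28/5 (a = ⅖ - 1*6 = ⅖ - 6 = -28/5 ≈ -5.6000)
(-4*u)*((m(-1, -3) + 5)*a) = (-4*(-36))*((-¼*(-1) + 5)*(-28/5)) = 144*((¼ + 5)*(-28/5)) = 144*((21/4)*(-28/5)) = 144*(-147/5) = -21168/5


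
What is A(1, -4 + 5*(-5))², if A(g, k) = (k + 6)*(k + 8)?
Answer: 233289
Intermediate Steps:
A(g, k) = (6 + k)*(8 + k)
A(1, -4 + 5*(-5))² = (48 + (-4 + 5*(-5))² + 14*(-4 + 5*(-5)))² = (48 + (-4 - 25)² + 14*(-4 - 25))² = (48 + (-29)² + 14*(-29))² = (48 + 841 - 406)² = 483² = 233289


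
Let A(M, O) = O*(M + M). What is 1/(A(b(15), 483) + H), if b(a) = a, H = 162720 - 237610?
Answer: -1/60400 ≈ -1.6556e-5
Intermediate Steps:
H = -74890
A(M, O) = 2*M*O (A(M, O) = O*(2*M) = 2*M*O)
1/(A(b(15), 483) + H) = 1/(2*15*483 - 74890) = 1/(14490 - 74890) = 1/(-60400) = -1/60400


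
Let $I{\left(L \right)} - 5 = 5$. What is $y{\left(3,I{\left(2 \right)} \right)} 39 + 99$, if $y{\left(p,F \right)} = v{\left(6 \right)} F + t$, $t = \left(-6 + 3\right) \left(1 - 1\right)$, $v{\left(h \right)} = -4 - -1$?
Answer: $-1071$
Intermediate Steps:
$I{\left(L \right)} = 10$ ($I{\left(L \right)} = 5 + 5 = 10$)
$v{\left(h \right)} = -3$ ($v{\left(h \right)} = -4 + 1 = -3$)
$t = 0$ ($t = \left(-3\right) 0 = 0$)
$y{\left(p,F \right)} = - 3 F$ ($y{\left(p,F \right)} = - 3 F + 0 = - 3 F$)
$y{\left(3,I{\left(2 \right)} \right)} 39 + 99 = \left(-3\right) 10 \cdot 39 + 99 = \left(-30\right) 39 + 99 = -1170 + 99 = -1071$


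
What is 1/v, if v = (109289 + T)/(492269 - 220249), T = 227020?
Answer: 272020/336309 ≈ 0.80884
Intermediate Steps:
v = 336309/272020 (v = (109289 + 227020)/(492269 - 220249) = 336309/272020 ≈ 1.2363)
1/v = 1/(336309/272020) = 272020/336309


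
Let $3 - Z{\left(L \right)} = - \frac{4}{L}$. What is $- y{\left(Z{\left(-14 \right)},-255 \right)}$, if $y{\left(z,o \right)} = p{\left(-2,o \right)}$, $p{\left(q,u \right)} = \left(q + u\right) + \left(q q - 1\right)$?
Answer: $254$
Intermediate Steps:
$Z{\left(L \right)} = 3 + \frac{4}{L}$ ($Z{\left(L \right)} = 3 - - \frac{4}{L} = 3 + \frac{4}{L}$)
$p{\left(q,u \right)} = -1 + q + u + q^{2}$ ($p{\left(q,u \right)} = \left(q + u\right) + \left(q^{2} - 1\right) = \left(q + u\right) + \left(-1 + q^{2}\right) = -1 + q + u + q^{2}$)
$y{\left(z,o \right)} = 1 + o$ ($y{\left(z,o \right)} = -1 - 2 + o + \left(-2\right)^{2} = -1 - 2 + o + 4 = 1 + o$)
$- y{\left(Z{\left(-14 \right)},-255 \right)} = - (1 - 255) = \left(-1\right) \left(-254\right) = 254$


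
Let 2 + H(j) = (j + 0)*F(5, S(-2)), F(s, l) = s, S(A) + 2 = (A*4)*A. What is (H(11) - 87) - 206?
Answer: -240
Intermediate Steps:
S(A) = -2 + 4*A**2 (S(A) = -2 + (A*4)*A = -2 + (4*A)*A = -2 + 4*A**2)
H(j) = -2 + 5*j (H(j) = -2 + (j + 0)*5 = -2 + j*5 = -2 + 5*j)
(H(11) - 87) - 206 = ((-2 + 5*11) - 87) - 206 = ((-2 + 55) - 87) - 206 = (53 - 87) - 206 = -34 - 206 = -240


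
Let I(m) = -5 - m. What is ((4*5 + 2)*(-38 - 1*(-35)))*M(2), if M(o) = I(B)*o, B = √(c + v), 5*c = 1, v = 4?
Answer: 660 + 132*√105/5 ≈ 930.52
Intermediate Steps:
c = ⅕ (c = (⅕)*1 = ⅕ ≈ 0.20000)
B = √105/5 (B = √(⅕ + 4) = √(21/5) = √105/5 ≈ 2.0494)
M(o) = o*(-5 - √105/5) (M(o) = (-5 - √105/5)*o = o*(-5 - √105/5))
((4*5 + 2)*(-38 - 1*(-35)))*M(2) = ((4*5 + 2)*(-38 - 1*(-35)))*(-⅕*2*(25 + √105)) = ((20 + 2)*(-38 + 35))*(-10 - 2*√105/5) = (22*(-3))*(-10 - 2*√105/5) = -66*(-10 - 2*√105/5) = 660 + 132*√105/5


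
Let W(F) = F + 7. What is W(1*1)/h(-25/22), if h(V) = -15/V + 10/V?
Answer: 20/11 ≈ 1.8182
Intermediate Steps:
h(V) = -5/V
W(F) = 7 + F
W(1*1)/h(-25/22) = (7 + 1*1)/((-5/((-25/22)))) = (7 + 1)/((-5/((-25*1/22)))) = 8/((-5/(-25/22))) = 8/((-5*(-22/25))) = 8/(22/5) = 8*(5/22) = 20/11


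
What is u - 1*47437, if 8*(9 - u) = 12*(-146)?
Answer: -47209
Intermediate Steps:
u = 228 (u = 9 - 3*(-146)/2 = 9 - ⅛*(-1752) = 9 + 219 = 228)
u - 1*47437 = 228 - 1*47437 = 228 - 47437 = -47209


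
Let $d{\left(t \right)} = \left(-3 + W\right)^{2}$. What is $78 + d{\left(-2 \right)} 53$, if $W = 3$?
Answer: $78$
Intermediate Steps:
$d{\left(t \right)} = 0$ ($d{\left(t \right)} = \left(-3 + 3\right)^{2} = 0^{2} = 0$)
$78 + d{\left(-2 \right)} 53 = 78 + 0 \cdot 53 = 78 + 0 = 78$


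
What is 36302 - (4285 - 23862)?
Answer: 55879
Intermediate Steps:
36302 - (4285 - 23862) = 36302 - 1*(-19577) = 36302 + 19577 = 55879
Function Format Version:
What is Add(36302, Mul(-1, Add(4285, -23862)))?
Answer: 55879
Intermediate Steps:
Add(36302, Mul(-1, Add(4285, -23862))) = Add(36302, Mul(-1, -19577)) = Add(36302, 19577) = 55879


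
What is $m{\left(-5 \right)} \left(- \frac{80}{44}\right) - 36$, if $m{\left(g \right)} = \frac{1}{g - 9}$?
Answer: $- \frac{2762}{77} \approx -35.87$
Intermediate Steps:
$m{\left(g \right)} = \frac{1}{-9 + g}$
$m{\left(-5 \right)} \left(- \frac{80}{44}\right) - 36 = \frac{\left(-80\right) \frac{1}{44}}{-9 - 5} - 36 = \frac{\left(-80\right) \frac{1}{44}}{-14} - 36 = \left(- \frac{1}{14}\right) \left(- \frac{20}{11}\right) - 36 = \frac{10}{77} - 36 = - \frac{2762}{77}$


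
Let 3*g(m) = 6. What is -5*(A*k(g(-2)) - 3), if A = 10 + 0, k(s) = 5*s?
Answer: -485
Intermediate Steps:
g(m) = 2 (g(m) = (⅓)*6 = 2)
A = 10
-5*(A*k(g(-2)) - 3) = -5*(10*(5*2) - 3) = -5*(10*10 - 3) = -5*(100 - 3) = -5*97 = -485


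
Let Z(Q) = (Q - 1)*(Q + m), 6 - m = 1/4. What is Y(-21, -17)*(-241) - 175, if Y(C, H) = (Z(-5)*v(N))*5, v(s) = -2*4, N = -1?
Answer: -43555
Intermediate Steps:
m = 23/4 (m = 6 - 1/4 = 6 - 1*¼ = 6 - ¼ = 23/4 ≈ 5.7500)
v(s) = -8
Z(Q) = (-1 + Q)*(23/4 + Q) (Z(Q) = (Q - 1)*(Q + 23/4) = (-1 + Q)*(23/4 + Q))
Y(C, H) = 180 (Y(C, H) = ((-23/4 + (-5)² + (19/4)*(-5))*(-8))*5 = ((-23/4 + 25 - 95/4)*(-8))*5 = -9/2*(-8)*5 = 36*5 = 180)
Y(-21, -17)*(-241) - 175 = 180*(-241) - 175 = -43380 - 175 = -43555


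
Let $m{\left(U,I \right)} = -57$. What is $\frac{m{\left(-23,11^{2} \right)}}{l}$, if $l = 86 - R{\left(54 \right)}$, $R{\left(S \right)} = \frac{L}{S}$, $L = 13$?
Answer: $- \frac{3078}{4631} \approx -0.66465$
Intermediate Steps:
$R{\left(S \right)} = \frac{13}{S}$
$l = \frac{4631}{54}$ ($l = 86 - \frac{13}{54} = \frac{4631}{54} \approx 85.759$)
$\frac{m{\left(-23,11^{2} \right)}}{l} = - \frac{57}{\frac{4631}{54}} = \left(-57\right) \frac{54}{4631} = - \frac{3078}{4631}$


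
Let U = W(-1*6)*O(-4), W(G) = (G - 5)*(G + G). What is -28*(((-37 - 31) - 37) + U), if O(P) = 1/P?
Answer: 3864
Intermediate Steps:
W(G) = 2*G*(-5 + G) (W(G) = (-5 + G)*(2*G) = 2*G*(-5 + G))
U = -33 (U = (2*(-1*6)*(-5 - 1*6))/(-4) = (2*(-6)*(-5 - 6))*(-¼) = (2*(-6)*(-11))*(-¼) = 132*(-¼) = -33)
-28*(((-37 - 31) - 37) + U) = -28*(((-37 - 31) - 37) - 33) = -28*((-68 - 37) - 33) = -28*(-105 - 33) = -28*(-138) = 3864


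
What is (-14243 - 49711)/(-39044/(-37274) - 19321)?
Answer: 397303566/120021985 ≈ 3.3103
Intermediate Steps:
(-14243 - 49711)/(-39044/(-37274) - 19321) = -63954/(-39044*(-1/37274) - 19321) = -63954/(19522/18637 - 19321) = -63954/(-360065955/18637) = -63954*(-18637/360065955) = 397303566/120021985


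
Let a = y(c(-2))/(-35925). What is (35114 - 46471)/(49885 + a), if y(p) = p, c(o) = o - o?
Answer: -11357/49885 ≈ -0.22766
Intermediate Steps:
c(o) = 0
a = 0 (a = 0/(-35925) = 0*(-1/35925) = 0)
(35114 - 46471)/(49885 + a) = (35114 - 46471)/(49885 + 0) = -11357/49885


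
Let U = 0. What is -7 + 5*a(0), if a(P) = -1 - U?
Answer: -12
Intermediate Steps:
a(P) = -1 (a(P) = -1 - 1*0 = -1 + 0 = -1)
-7 + 5*a(0) = -7 + 5*(-1) = -7 - 5 = -12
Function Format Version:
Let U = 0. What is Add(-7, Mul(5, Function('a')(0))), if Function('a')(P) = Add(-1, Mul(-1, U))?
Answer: -12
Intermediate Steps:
Function('a')(P) = -1 (Function('a')(P) = Add(-1, Mul(-1, 0)) = Add(-1, 0) = -1)
Add(-7, Mul(5, Function('a')(0))) = Add(-7, Mul(5, -1)) = Add(-7, -5) = -12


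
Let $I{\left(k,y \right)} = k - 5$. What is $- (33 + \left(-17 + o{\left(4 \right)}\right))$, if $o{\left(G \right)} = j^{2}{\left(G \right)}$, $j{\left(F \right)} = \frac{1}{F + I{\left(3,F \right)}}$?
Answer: $- \frac{65}{4} \approx -16.25$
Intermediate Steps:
$I{\left(k,y \right)} = -5 + k$
$j{\left(F \right)} = \frac{1}{-2 + F}$ ($j{\left(F \right)} = \frac{1}{F + \left(-5 + 3\right)} = \frac{1}{F - 2} = \frac{1}{-2 + F}$)
$o{\left(G \right)} = \frac{1}{\left(-2 + G\right)^{2}}$ ($o{\left(G \right)} = \left(\frac{1}{-2 + G}\right)^{2} = \frac{1}{\left(-2 + G\right)^{2}}$)
$- (33 + \left(-17 + o{\left(4 \right)}\right)) = - (33 - \left(17 - \frac{1}{\left(-2 + 4\right)^{2}}\right)) = - (33 - \left(17 - \frac{1}{4}\right)) = - (33 + \left(-17 + \frac{1}{4}\right)) = - (33 - \frac{67}{4}) = \left(-1\right) \frac{65}{4} = - \frac{65}{4}$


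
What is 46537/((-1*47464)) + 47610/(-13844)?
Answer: -726004817/164272904 ≈ -4.4195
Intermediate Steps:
46537/((-1*47464)) + 47610/(-13844) = 46537/(-47464) + 47610*(-1/13844) = 46537*(-1/47464) - 23805/6922 = -46537/47464 - 23805/6922 = -726004817/164272904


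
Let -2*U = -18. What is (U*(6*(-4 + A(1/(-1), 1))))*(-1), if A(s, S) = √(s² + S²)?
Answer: 216 - 54*√2 ≈ 139.63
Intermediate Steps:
U = 9 (U = -½*(-18) = 9)
A(s, S) = √(S² + s²)
(U*(6*(-4 + A(1/(-1), 1))))*(-1) = (9*(6*(-4 + √(1² + (1/(-1))²))))*(-1) = (9*(6*(-4 + √(1 + (-1)²))))*(-1) = (9*(6*(-4 + √(1 + 1))))*(-1) = (9*(6*(-4 + √2)))*(-1) = (9*(-24 + 6*√2))*(-1) = (-216 + 54*√2)*(-1) = 216 - 54*√2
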